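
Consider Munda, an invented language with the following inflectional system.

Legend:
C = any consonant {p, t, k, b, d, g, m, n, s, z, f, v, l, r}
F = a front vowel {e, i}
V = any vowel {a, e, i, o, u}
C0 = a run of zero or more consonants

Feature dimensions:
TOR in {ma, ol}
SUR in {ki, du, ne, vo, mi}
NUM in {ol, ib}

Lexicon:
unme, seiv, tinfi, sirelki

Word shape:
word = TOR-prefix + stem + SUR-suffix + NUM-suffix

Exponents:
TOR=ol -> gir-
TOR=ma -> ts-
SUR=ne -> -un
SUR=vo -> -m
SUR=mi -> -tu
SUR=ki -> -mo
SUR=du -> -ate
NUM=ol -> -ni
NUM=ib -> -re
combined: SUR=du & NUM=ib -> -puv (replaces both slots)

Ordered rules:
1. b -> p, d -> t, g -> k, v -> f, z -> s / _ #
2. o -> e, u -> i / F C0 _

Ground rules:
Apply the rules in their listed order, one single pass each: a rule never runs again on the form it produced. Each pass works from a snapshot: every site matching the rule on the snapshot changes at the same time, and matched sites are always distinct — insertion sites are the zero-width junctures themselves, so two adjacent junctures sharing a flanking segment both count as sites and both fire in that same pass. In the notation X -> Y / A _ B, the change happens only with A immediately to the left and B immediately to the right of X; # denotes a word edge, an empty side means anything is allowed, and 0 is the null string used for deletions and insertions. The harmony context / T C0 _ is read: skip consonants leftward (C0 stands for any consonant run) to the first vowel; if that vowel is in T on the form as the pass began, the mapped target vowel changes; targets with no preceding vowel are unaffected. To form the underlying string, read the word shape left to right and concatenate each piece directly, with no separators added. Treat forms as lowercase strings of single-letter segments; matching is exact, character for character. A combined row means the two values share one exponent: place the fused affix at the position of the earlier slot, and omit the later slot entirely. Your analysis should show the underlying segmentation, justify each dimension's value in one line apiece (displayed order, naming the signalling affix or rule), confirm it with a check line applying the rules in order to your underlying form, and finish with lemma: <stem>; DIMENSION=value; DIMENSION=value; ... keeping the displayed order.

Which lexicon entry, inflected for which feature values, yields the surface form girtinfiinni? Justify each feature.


underlying: gir-tinfi-un-ni
TOR=ol - signalled by the affix gir-
SUR=ne - signalled by the affix -un
NUM=ol - signalled by the affix -ni
check: girtinfiunni -> girtinfiunni -> girtinfiinni
lemma: tinfi; TOR=ol; SUR=ne; NUM=ol


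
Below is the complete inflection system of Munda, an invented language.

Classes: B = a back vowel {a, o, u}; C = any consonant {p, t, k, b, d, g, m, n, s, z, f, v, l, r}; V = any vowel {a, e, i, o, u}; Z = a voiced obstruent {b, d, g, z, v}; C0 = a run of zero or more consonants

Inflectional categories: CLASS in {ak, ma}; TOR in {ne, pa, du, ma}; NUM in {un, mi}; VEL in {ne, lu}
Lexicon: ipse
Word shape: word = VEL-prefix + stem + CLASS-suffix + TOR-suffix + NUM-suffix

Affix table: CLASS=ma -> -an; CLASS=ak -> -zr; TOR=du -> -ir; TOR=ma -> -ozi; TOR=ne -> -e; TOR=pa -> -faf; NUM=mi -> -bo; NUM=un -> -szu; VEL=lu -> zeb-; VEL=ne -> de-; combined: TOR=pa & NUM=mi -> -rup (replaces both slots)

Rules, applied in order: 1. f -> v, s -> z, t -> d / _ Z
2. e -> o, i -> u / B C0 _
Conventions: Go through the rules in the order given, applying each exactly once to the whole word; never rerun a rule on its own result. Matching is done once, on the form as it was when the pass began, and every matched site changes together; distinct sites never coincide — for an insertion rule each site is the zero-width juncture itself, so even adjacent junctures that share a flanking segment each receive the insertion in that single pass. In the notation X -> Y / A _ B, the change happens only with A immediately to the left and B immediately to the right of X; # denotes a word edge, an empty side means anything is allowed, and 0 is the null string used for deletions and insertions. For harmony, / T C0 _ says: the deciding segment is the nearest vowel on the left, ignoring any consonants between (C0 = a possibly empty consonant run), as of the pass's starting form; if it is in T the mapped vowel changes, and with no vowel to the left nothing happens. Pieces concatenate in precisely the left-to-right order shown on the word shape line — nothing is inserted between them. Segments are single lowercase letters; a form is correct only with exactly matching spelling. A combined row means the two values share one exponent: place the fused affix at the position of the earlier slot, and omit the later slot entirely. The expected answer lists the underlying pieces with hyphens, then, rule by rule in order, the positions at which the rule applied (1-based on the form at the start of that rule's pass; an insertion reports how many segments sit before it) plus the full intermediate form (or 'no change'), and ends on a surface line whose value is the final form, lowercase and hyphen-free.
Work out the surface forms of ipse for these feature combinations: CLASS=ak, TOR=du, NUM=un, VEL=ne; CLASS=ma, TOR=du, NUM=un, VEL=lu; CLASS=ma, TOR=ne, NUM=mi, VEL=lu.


cell CLASS=ak, TOR=du, NUM=un, VEL=ne:
underlying: de-ipse-zr-ir-szu
1. f -> v, s -> z, t -> d / _ Z: fires at position(s) 11: deipsezrirzzu
2. e -> o, i -> u / B C0 _: no change
surface: deipsezrirzzu

cell CLASS=ma, TOR=du, NUM=un, VEL=lu:
underlying: zeb-ipse-an-ir-szu
1. f -> v, s -> z, t -> d / _ Z: fires at position(s) 12: zebipseanirzzu
2. e -> o, i -> u / B C0 _: fires at position(s) 10: zebipseanurzzu
surface: zebipseanurzzu

cell CLASS=ma, TOR=ne, NUM=mi, VEL=lu:
underlying: zeb-ipse-an-e-bo
1. f -> v, s -> z, t -> d / _ Z: no change
2. e -> o, i -> u / B C0 _: fires at position(s) 10: zebipseanobo
surface: zebipseanobo


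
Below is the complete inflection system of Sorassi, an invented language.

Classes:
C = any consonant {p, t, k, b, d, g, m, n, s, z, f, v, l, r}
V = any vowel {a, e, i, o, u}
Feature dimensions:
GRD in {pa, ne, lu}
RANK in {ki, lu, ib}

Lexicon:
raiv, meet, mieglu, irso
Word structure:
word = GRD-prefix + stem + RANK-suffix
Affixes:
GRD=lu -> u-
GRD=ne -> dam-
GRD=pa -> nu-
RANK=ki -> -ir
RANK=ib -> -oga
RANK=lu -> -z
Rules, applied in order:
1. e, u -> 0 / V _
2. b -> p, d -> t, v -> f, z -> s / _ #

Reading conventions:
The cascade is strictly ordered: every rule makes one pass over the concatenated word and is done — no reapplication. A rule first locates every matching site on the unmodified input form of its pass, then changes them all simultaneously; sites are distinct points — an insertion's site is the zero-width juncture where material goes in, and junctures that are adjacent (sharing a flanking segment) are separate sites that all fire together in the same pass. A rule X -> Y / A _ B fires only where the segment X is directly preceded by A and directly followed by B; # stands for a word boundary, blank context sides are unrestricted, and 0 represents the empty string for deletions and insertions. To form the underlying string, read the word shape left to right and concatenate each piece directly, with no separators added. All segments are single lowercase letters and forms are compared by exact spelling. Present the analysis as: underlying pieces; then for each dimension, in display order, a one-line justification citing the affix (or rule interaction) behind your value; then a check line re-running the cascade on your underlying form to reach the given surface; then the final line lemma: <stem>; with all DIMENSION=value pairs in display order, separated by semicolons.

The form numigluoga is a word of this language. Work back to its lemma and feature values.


underlying: nu-mieglu-oga
GRD=pa - signalled by the affix nu-
RANK=ib - signalled by the affix -oga
check: numiegluoga -> numigluoga -> numigluoga
lemma: mieglu; GRD=pa; RANK=ib


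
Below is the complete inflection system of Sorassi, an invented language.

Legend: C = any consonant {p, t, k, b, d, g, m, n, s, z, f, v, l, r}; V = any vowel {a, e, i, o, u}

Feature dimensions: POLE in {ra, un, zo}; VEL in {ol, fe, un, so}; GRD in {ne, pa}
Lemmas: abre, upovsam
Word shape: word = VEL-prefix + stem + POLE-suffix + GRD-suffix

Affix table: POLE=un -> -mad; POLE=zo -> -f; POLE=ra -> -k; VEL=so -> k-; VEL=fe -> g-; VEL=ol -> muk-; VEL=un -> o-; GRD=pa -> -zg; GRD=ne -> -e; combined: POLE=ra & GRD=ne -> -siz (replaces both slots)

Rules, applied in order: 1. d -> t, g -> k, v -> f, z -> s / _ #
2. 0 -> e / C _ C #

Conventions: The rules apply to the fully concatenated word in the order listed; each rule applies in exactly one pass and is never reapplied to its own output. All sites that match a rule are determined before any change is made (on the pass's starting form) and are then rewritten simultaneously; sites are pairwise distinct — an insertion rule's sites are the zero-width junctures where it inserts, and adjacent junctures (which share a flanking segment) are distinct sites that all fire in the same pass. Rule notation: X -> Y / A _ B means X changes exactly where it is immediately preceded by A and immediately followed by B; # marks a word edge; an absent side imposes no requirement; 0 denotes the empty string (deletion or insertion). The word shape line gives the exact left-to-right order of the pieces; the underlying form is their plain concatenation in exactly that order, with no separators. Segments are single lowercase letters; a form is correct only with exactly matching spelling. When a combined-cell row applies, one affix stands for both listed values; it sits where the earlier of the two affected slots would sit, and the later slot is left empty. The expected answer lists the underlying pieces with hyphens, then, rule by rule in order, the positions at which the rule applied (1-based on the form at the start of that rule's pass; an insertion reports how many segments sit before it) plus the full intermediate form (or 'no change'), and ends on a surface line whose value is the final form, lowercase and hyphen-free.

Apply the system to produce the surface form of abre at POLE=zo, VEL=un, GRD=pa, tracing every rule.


underlying: o-abre-f-zg
1. d -> t, g -> k, v -> f, z -> s / _ #: fires at position(s) 8: oabrefzk
2. 0 -> e / C _ C #: inserts after position(s) 7: oabrefzek
surface: oabrefzek


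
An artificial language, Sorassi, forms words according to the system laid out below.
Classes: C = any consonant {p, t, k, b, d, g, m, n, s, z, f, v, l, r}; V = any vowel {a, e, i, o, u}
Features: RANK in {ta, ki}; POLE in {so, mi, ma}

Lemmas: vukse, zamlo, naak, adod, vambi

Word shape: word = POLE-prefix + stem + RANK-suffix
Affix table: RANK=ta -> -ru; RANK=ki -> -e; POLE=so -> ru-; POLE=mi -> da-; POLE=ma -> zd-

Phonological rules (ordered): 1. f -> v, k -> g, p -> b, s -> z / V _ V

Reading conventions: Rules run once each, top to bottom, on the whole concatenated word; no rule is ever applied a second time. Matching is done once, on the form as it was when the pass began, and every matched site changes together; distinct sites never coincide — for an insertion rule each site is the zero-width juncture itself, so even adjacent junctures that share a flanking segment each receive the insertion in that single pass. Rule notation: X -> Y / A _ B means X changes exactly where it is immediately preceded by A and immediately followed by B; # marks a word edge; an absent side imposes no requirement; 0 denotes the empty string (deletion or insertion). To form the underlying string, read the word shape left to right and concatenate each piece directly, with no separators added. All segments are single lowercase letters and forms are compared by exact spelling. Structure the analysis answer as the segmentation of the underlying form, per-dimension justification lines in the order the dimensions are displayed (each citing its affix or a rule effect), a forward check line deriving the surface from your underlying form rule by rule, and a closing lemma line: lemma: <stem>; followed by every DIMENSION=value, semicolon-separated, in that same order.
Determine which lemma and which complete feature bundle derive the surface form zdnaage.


underlying: zd-naak-e
RANK=ki - signalled by the affix -e
POLE=ma - signalled by the affix zd-
check: zdnaake -> zdnaage
lemma: naak; RANK=ki; POLE=ma


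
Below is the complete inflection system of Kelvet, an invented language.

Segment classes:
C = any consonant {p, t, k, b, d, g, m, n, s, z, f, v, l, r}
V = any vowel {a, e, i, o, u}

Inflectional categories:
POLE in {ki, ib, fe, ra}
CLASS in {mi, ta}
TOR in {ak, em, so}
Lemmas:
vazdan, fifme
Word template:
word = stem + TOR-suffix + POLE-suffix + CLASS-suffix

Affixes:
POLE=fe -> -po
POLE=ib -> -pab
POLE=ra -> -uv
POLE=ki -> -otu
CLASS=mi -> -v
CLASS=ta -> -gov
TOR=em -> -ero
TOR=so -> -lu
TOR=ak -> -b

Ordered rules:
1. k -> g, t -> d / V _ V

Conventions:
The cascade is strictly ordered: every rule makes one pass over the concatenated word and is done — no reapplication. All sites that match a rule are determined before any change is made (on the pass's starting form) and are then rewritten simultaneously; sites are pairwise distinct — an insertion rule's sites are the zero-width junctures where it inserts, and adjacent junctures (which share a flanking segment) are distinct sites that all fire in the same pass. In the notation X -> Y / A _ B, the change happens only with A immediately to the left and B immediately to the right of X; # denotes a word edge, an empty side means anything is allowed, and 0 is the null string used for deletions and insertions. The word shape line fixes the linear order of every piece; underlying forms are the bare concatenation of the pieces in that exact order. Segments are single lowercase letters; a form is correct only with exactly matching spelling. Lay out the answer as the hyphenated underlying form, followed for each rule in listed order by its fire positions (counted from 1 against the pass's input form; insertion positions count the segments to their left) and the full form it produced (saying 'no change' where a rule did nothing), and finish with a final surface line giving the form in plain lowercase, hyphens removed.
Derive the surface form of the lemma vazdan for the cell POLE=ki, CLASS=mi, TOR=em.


underlying: vazdan-ero-otu-v
1. k -> g, t -> d / V _ V: fires at position(s) 11: vazdanerooduv
surface: vazdanerooduv


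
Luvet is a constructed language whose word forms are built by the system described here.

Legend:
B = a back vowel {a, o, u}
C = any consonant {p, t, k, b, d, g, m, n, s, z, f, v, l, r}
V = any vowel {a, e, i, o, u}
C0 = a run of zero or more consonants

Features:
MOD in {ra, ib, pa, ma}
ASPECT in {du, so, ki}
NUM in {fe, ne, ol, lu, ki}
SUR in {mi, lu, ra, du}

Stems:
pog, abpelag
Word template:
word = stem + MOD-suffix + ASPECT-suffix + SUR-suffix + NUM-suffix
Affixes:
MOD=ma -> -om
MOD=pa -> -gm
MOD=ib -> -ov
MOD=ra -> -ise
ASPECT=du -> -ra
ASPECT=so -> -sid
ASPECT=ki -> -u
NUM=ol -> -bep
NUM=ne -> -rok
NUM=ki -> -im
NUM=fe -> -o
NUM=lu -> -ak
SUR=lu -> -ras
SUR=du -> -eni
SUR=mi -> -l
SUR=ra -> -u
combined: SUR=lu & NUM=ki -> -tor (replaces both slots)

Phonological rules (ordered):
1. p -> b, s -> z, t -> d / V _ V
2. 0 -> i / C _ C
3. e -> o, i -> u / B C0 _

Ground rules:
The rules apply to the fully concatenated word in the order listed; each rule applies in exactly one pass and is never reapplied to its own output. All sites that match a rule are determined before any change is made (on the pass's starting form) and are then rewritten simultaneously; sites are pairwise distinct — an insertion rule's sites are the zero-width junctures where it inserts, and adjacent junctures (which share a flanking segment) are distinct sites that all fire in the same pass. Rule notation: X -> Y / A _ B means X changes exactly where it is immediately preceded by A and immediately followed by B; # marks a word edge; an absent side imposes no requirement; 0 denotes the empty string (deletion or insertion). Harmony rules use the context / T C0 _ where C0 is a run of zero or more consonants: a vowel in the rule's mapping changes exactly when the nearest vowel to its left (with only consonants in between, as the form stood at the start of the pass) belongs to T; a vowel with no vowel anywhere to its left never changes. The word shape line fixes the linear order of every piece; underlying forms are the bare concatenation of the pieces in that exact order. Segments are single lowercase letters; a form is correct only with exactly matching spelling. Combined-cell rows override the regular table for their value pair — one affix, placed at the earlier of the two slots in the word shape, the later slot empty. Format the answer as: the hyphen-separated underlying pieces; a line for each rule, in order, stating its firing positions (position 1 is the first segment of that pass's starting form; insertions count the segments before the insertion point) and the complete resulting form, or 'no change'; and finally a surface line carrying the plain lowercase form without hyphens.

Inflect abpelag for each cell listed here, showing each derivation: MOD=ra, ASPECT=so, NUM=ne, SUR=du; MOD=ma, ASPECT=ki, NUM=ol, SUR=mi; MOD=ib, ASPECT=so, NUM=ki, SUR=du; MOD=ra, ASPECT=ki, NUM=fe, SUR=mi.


cell MOD=ra, ASPECT=so, NUM=ne, SUR=du:
underlying: abpelag-ise-sid-eni-rok
1. p -> b, s -> z, t -> d / V _ V: fires at position(s) 9, 11: abpelagizezidenirok
2. 0 -> i / C _ C: inserts after position(s) 2: abipelagizezidenirok
3. e -> o, i -> u / B C0 _: fires at position(s) 3, 9: abupelaguzezidenirok
surface: abupelaguzezidenirok

cell MOD=ma, ASPECT=ki, NUM=ol, SUR=mi:
underlying: abpelag-om-u-l-bep
1. p -> b, s -> z, t -> d / V _ V: no change
2. 0 -> i / C _ C: inserts after position(s) 2, 11: abipelagomulibep
3. e -> o, i -> u / B C0 _: fires at position(s) 3, 13: abupelagomulubep
surface: abupelagomulubep

cell MOD=ib, ASPECT=so, NUM=ki, SUR=du:
underlying: abpelag-ov-sid-eni-im
1. p -> b, s -> z, t -> d / V _ V: no change
2. 0 -> i / C _ C: inserts after position(s) 2, 9: abipelagovisideniim
3. e -> o, i -> u / B C0 _: fires at position(s) 3, 11: abupelagovusideniim
surface: abupelagovusideniim

cell MOD=ra, ASPECT=ki, NUM=fe, SUR=mi:
underlying: abpelag-ise-u-l-o
1. p -> b, s -> z, t -> d / V _ V: fires at position(s) 9: abpelagizeulo
2. 0 -> i / C _ C: inserts after position(s) 2: abipelagizeulo
3. e -> o, i -> u / B C0 _: fires at position(s) 3, 9: abupelaguzeulo
surface: abupelaguzeulo


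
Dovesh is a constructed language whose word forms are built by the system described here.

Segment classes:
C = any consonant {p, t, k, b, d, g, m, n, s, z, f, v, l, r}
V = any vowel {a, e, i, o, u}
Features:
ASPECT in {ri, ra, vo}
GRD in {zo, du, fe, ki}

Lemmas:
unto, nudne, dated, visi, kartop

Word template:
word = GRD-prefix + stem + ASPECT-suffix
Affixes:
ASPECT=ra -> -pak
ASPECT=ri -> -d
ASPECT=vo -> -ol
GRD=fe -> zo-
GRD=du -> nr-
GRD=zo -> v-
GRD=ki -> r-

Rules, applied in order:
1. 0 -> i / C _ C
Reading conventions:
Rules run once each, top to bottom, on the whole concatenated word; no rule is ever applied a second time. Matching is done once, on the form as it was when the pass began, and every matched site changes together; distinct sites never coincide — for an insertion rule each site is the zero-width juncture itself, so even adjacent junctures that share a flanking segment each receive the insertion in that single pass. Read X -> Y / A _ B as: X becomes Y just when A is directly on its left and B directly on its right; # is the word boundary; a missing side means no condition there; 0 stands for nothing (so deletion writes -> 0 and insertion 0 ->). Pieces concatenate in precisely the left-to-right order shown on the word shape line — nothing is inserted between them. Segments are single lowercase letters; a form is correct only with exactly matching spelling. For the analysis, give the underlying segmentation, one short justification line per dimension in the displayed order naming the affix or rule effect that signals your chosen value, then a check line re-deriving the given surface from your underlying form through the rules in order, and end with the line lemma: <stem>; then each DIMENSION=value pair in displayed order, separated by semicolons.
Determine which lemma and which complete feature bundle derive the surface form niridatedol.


underlying: nr-dated-ol
ASPECT=vo - signalled by the affix -ol
GRD=du - signalled by the affix nr-
check: nrdatedol -> niridatedol
lemma: dated; ASPECT=vo; GRD=du


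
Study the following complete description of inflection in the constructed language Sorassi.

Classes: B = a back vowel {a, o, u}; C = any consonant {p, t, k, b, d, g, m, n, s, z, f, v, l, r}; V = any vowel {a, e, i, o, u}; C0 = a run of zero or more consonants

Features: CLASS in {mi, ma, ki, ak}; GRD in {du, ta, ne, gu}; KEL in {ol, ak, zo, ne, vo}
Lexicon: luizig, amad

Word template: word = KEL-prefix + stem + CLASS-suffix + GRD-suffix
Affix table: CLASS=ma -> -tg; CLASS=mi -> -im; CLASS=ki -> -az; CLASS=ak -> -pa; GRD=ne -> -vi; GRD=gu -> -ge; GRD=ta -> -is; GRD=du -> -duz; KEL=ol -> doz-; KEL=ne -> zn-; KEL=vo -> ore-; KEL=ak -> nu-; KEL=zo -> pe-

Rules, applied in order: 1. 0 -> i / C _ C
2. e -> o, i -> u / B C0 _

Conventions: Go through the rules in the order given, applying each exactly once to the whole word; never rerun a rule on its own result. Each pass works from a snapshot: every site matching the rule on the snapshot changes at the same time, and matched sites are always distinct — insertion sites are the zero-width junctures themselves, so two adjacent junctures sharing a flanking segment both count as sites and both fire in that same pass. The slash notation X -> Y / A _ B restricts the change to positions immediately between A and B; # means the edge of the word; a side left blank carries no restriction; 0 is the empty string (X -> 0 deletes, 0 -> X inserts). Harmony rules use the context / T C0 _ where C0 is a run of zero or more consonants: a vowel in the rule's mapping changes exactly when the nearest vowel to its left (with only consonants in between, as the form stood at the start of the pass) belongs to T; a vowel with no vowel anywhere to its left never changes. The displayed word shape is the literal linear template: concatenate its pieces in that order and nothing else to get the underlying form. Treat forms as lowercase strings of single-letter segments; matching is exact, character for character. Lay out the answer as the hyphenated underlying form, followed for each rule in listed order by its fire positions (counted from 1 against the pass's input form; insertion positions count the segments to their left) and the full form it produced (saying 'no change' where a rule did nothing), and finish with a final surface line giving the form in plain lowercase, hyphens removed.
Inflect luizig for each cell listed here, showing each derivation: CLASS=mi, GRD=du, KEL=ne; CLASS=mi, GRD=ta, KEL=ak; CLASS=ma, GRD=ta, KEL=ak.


cell CLASS=mi, GRD=du, KEL=ne:
underlying: zn-luizig-im-duz
1. 0 -> i / C _ C: inserts after position(s) 1, 2, 10: ziniluizigimiduz
2. e -> o, i -> u / B C0 _: fires at position(s) 7: ziniluuzigimiduz
surface: ziniluuzigimiduz

cell CLASS=mi, GRD=ta, KEL=ak:
underlying: nu-luizig-im-is
1. 0 -> i / C _ C: no change
2. e -> o, i -> u / B C0 _: fires at position(s) 5: nuluuzigimis
surface: nuluuzigimis

cell CLASS=ma, GRD=ta, KEL=ak:
underlying: nu-luizig-tg-is
1. 0 -> i / C _ C: inserts after position(s) 8, 9: nuluizigitigis
2. e -> o, i -> u / B C0 _: fires at position(s) 5: nuluuzigitigis
surface: nuluuzigitigis


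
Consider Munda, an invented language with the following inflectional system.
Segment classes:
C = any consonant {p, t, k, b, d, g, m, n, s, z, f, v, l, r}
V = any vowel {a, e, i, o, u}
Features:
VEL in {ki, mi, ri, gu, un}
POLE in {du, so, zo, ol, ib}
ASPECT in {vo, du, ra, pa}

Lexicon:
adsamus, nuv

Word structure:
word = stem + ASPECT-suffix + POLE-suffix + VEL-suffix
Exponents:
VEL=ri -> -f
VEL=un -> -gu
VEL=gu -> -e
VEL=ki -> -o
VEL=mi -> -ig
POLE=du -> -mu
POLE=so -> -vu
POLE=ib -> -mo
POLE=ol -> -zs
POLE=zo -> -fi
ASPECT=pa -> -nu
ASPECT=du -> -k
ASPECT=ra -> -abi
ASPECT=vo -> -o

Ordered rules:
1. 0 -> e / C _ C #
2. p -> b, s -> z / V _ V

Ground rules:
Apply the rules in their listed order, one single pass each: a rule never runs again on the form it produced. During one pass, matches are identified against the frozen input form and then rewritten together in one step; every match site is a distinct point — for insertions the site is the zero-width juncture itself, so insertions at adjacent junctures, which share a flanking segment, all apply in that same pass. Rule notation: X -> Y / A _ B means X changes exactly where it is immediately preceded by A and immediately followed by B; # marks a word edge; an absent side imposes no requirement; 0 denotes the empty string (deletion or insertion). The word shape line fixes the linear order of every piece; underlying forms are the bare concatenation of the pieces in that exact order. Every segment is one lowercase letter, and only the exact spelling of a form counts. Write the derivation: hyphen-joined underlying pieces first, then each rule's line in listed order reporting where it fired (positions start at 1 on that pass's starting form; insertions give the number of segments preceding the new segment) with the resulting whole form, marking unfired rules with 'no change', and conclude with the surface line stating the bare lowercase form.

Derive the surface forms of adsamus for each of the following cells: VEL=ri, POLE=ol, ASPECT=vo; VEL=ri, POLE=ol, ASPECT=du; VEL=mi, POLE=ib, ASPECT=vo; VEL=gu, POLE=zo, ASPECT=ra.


cell VEL=ri, POLE=ol, ASPECT=vo:
underlying: adsamus-o-zs-f
1. 0 -> e / C _ C #: inserts after position(s) 10: adsamusozsef
2. p -> b, s -> z / V _ V: fires at position(s) 7: adsamuzozsef
surface: adsamuzozsef

cell VEL=ri, POLE=ol, ASPECT=du:
underlying: adsamus-k-zs-f
1. 0 -> e / C _ C #: inserts after position(s) 10: adsamuskzsef
2. p -> b, s -> z / V _ V: no change
surface: adsamuskzsef

cell VEL=mi, POLE=ib, ASPECT=vo:
underlying: adsamus-o-mo-ig
1. 0 -> e / C _ C #: no change
2. p -> b, s -> z / V _ V: fires at position(s) 7: adsamuzomoig
surface: adsamuzomoig

cell VEL=gu, POLE=zo, ASPECT=ra:
underlying: adsamus-abi-fi-e
1. 0 -> e / C _ C #: no change
2. p -> b, s -> z / V _ V: fires at position(s) 7: adsamuzabifie
surface: adsamuzabifie


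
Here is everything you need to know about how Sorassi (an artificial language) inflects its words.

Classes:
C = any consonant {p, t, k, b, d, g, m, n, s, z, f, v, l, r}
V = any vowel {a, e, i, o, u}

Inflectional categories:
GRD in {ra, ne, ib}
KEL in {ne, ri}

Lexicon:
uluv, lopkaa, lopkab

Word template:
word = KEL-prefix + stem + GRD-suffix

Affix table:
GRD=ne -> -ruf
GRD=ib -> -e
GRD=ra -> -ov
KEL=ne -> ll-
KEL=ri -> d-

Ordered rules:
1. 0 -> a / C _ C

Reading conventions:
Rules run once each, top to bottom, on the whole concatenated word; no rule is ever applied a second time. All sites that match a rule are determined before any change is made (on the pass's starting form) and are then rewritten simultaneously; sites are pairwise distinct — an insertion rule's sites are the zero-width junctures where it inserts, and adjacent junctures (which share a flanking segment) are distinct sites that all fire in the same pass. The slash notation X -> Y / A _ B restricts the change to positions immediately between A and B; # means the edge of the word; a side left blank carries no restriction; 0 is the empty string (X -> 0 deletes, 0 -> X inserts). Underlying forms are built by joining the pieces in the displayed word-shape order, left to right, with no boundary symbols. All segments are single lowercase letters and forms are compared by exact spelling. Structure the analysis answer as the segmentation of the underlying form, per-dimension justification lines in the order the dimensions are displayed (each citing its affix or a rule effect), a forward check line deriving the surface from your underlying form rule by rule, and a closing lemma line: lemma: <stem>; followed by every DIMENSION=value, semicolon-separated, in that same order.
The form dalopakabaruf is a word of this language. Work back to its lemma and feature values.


underlying: d-lopkab-ruf
GRD=ne - signalled by the affix -ruf
KEL=ri - signalled by the affix d-
check: dlopkabruf -> dalopakabaruf
lemma: lopkab; GRD=ne; KEL=ri


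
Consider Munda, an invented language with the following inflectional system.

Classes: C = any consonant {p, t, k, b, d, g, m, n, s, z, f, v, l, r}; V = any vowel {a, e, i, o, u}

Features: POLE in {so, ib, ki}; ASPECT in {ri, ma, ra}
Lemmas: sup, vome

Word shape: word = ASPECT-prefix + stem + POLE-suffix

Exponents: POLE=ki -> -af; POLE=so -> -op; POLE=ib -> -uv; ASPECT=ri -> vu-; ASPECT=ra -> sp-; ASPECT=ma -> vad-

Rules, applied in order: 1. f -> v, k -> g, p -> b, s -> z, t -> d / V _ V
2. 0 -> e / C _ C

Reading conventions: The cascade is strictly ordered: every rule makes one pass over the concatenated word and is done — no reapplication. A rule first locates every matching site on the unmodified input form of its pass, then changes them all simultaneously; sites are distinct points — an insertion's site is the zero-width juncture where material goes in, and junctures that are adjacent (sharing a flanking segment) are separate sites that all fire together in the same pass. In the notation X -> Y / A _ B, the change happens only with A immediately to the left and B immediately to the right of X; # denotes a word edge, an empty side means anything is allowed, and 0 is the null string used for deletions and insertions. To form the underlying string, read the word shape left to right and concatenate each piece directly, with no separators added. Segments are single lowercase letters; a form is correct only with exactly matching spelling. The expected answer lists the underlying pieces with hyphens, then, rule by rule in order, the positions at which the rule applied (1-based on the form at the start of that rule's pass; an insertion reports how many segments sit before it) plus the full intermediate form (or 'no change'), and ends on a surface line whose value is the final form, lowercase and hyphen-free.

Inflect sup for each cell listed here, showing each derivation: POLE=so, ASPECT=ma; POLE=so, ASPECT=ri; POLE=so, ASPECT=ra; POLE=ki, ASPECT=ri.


cell POLE=so, ASPECT=ma:
underlying: vad-sup-op
1. f -> v, k -> g, p -> b, s -> z, t -> d / V _ V: fires at position(s) 6: vadsubop
2. 0 -> e / C _ C: inserts after position(s) 3: vadesubop
surface: vadesubop

cell POLE=so, ASPECT=ri:
underlying: vu-sup-op
1. f -> v, k -> g, p -> b, s -> z, t -> d / V _ V: fires at position(s) 3, 5: vuzubop
2. 0 -> e / C _ C: no change
surface: vuzubop

cell POLE=so, ASPECT=ra:
underlying: sp-sup-op
1. f -> v, k -> g, p -> b, s -> z, t -> d / V _ V: fires at position(s) 5: spsubop
2. 0 -> e / C _ C: inserts after position(s) 1, 2: sepesubop
surface: sepesubop

cell POLE=ki, ASPECT=ri:
underlying: vu-sup-af
1. f -> v, k -> g, p -> b, s -> z, t -> d / V _ V: fires at position(s) 3, 5: vuzubaf
2. 0 -> e / C _ C: no change
surface: vuzubaf


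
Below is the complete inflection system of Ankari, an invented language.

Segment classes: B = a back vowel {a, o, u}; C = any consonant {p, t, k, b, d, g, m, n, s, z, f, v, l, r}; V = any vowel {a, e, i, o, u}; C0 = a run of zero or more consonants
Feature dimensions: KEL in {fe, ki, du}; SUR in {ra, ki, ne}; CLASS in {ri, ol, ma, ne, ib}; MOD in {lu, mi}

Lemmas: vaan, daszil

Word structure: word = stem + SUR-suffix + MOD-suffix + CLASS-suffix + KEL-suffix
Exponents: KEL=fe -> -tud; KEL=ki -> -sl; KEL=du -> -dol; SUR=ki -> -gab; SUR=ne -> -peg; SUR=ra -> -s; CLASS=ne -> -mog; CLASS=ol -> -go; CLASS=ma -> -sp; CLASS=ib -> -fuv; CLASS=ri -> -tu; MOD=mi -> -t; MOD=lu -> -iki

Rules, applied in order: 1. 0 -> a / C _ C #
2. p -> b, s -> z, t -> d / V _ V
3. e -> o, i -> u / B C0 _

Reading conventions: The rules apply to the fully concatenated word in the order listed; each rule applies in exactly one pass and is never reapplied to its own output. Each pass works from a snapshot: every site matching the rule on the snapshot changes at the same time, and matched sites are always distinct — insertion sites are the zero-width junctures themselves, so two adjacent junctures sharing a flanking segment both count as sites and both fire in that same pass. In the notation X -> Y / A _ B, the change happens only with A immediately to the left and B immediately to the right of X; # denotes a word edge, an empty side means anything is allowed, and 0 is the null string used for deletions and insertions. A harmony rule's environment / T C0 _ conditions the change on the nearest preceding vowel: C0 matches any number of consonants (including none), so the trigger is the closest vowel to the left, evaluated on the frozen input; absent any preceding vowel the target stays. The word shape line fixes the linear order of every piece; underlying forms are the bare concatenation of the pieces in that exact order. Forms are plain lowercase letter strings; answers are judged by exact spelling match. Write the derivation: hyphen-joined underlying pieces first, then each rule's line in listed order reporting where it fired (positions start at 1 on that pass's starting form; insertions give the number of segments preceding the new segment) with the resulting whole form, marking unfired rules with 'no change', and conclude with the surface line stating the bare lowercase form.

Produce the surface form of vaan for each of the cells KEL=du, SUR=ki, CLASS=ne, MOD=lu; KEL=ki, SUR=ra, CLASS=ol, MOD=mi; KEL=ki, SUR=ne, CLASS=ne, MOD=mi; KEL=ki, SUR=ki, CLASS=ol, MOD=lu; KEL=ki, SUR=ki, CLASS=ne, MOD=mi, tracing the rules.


cell KEL=du, SUR=ki, CLASS=ne, MOD=lu:
underlying: vaan-gab-iki-mog-dol
1. 0 -> a / C _ C #: no change
2. p -> b, s -> z, t -> d / V _ V: no change
3. e -> o, i -> u / B C0 _: fires at position(s) 8: vaangabukimogdol
surface: vaangabukimogdol

cell KEL=ki, SUR=ra, CLASS=ol, MOD=mi:
underlying: vaan-s-t-go-sl
1. 0 -> a / C _ C #: inserts after position(s) 9: vaanstgosal
2. p -> b, s -> z, t -> d / V _ V: fires at position(s) 9: vaanstgozal
3. e -> o, i -> u / B C0 _: no change
surface: vaanstgozal

cell KEL=ki, SUR=ne, CLASS=ne, MOD=mi:
underlying: vaan-peg-t-mog-sl
1. 0 -> a / C _ C #: inserts after position(s) 12: vaanpegtmogsal
2. p -> b, s -> z, t -> d / V _ V: no change
3. e -> o, i -> u / B C0 _: fires at position(s) 6: vaanpogtmogsal
surface: vaanpogtmogsal

cell KEL=ki, SUR=ki, CLASS=ol, MOD=lu:
underlying: vaan-gab-iki-go-sl
1. 0 -> a / C _ C #: inserts after position(s) 13: vaangabikigosal
2. p -> b, s -> z, t -> d / V _ V: fires at position(s) 13: vaangabikigozal
3. e -> o, i -> u / B C0 _: fires at position(s) 8: vaangabukigozal
surface: vaangabukigozal

cell KEL=ki, SUR=ki, CLASS=ne, MOD=mi:
underlying: vaan-gab-t-mog-sl
1. 0 -> a / C _ C #: inserts after position(s) 12: vaangabtmogsal
2. p -> b, s -> z, t -> d / V _ V: no change
3. e -> o, i -> u / B C0 _: no change
surface: vaangabtmogsal


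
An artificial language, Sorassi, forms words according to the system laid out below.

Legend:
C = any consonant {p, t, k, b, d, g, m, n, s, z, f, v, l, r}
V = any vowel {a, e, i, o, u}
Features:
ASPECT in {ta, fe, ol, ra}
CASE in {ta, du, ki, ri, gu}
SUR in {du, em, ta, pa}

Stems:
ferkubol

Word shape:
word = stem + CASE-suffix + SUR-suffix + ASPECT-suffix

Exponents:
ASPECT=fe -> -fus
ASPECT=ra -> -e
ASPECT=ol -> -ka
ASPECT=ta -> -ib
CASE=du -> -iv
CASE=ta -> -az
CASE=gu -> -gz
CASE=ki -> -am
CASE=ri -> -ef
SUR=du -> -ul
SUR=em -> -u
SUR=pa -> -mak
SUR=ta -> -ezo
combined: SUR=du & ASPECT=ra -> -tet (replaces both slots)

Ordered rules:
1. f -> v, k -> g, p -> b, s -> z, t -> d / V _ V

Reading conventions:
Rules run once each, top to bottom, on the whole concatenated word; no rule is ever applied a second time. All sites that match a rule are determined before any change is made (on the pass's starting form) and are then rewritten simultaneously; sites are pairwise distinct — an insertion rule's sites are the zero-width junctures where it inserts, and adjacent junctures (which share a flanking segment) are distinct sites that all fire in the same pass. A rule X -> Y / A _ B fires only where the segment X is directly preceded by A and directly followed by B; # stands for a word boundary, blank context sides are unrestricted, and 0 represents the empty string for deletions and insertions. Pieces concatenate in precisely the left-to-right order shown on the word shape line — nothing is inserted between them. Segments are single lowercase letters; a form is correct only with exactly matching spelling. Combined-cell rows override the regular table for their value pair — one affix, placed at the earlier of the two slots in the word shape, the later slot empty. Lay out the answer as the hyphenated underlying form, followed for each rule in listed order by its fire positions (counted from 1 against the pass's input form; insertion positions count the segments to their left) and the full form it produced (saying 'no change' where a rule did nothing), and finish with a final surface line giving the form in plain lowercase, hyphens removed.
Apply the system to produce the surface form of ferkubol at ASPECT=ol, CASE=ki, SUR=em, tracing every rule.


underlying: ferkubol-am-u-ka
1. f -> v, k -> g, p -> b, s -> z, t -> d / V _ V: fires at position(s) 12: ferkubolamuga
surface: ferkubolamuga


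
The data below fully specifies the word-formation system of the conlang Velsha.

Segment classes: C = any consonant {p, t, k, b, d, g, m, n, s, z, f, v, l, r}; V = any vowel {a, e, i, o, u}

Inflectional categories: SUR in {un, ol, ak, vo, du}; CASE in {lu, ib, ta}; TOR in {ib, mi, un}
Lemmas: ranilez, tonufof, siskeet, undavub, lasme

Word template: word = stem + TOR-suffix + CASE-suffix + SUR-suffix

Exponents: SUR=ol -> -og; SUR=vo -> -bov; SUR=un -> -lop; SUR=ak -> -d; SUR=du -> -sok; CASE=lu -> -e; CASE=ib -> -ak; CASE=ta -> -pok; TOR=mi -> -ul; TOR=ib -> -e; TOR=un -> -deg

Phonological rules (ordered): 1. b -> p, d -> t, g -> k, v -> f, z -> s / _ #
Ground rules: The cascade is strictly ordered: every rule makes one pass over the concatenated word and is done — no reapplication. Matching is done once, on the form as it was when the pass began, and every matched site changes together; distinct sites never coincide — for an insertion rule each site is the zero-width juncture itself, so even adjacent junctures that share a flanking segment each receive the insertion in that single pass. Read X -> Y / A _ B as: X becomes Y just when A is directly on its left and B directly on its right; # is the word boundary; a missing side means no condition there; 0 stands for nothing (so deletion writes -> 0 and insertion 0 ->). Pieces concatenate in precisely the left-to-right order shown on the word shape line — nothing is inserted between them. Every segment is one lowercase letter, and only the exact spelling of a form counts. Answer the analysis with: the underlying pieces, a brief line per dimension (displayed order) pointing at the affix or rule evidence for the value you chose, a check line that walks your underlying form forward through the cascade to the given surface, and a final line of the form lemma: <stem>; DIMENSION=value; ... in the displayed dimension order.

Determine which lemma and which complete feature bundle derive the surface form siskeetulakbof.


underlying: siskeet-ul-ak-bov
SUR=vo - signalled by the affix -bov
CASE=ib - signalled by the affix -ak
TOR=mi - signalled by the affix -ul
check: siskeetulakbov -> siskeetulakbof
lemma: siskeet; SUR=vo; CASE=ib; TOR=mi


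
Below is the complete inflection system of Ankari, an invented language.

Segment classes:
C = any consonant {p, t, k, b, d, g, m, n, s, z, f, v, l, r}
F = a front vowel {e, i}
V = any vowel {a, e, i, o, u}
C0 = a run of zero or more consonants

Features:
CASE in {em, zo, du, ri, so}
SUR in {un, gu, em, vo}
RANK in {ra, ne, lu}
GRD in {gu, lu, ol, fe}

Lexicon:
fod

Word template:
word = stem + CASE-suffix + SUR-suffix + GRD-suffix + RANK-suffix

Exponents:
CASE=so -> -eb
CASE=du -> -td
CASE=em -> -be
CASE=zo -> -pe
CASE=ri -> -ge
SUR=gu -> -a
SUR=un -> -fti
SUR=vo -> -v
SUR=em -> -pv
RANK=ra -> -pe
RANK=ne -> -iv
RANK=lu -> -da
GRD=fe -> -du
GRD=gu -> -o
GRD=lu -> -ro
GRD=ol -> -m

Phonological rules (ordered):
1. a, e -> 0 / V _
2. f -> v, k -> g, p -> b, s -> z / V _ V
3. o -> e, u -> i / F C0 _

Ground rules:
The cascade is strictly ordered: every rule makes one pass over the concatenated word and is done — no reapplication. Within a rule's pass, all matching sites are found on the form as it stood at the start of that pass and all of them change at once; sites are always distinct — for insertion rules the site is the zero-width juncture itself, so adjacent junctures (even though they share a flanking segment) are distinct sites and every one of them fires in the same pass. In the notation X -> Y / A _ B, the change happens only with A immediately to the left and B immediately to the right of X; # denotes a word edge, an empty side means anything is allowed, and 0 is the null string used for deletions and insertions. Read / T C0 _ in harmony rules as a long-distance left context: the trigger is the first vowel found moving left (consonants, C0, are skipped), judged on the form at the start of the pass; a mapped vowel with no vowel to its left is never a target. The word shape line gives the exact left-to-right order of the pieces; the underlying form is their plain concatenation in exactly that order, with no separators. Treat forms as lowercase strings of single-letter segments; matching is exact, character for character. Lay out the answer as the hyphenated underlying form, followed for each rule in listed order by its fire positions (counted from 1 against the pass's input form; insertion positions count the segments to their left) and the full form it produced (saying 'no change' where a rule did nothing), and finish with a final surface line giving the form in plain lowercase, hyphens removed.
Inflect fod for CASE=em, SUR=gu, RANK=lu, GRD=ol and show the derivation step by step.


underlying: fod-be-a-m-da
1. a, e -> 0 / V _: fires at position(s) 6: fodbemda
2. f -> v, k -> g, p -> b, s -> z / V _ V: no change
3. o -> e, u -> i / F C0 _: no change
surface: fodbemda
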